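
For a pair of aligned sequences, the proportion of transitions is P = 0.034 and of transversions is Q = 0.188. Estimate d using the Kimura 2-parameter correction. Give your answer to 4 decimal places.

0.2658

Under the Kimura two-parameter model, d = −½ ln(1 − 2P − Q) − ¼ ln(1 − 2Q).
1 − 2P − Q = 0.744, giving −½ ln(0.744) = 0.147857.
1 − 2Q = 0.624, giving −¼ ln(0.624) = 0.117901.
d = 0.147857 + 0.117901 = 0.265758.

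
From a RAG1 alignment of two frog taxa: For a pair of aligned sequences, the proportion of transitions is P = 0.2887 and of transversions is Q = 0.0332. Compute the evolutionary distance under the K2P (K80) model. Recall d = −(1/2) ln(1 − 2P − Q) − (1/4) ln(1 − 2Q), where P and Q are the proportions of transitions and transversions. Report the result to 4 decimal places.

Under the Kimura two-parameter model, d = −½ ln(1 − 2P − Q) − ¼ ln(1 − 2Q).
1 − 2P − Q = 0.3894, giving −½ ln(0.3894) = 0.471574.
1 − 2Q = 0.9336, giving −¼ ln(0.9336) = 0.017177.
d = 0.471574 + 0.017177 = 0.488751.

0.4888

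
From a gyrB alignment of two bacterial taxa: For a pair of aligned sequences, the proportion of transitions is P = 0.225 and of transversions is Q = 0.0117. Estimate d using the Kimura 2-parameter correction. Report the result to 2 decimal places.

0.32

Under the Kimura two-parameter model, d = −½ ln(1 − 2P − Q) − ¼ ln(1 − 2Q).
1 − 2P − Q = 0.5383, giving −½ ln(0.5383) = 0.309670.
1 − 2Q = 0.9766, giving −¼ ln(0.9766) = 0.005920.
d = 0.309670 + 0.005920 = 0.315590.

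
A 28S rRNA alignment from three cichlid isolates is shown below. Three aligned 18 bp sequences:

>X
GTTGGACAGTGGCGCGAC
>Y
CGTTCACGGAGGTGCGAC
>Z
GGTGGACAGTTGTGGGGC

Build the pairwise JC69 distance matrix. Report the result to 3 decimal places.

d(X,Y) = 0.548, d(X,Z) = 0.347, d(Y,Z) = 0.673

X–Y: 7/18 sites differ → p ≈ 0.388889, d = −0.75 ln(1 − 0.518519) = 0.548166 ≈ 0.548.
X–Z: 5/18 sites differ → p ≈ 0.277778, d = −0.75 ln(1 − 0.370371) = 0.346968 ≈ 0.347.
Y–Z: 8/18 sites differ → p ≈ 0.444444, d = −0.75 ln(1 − 0.592592) = 0.673455 ≈ 0.673.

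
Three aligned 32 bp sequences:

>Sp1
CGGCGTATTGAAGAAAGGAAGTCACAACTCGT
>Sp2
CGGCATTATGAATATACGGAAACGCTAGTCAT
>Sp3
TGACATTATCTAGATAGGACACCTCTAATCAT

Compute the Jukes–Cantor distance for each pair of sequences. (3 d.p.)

d(Sp1,Sp2) = 0.585, d(Sp1,Sp3) = 0.736, d(Sp2,Sp3) = 0.460

Sp1–Sp2: 13/32 sites differ → p = 0.40625, d = −0.75 ln(1 − 0.541667) = 0.585119 ≈ 0.585.
Sp1–Sp3: 15/32 sites differ → p = 0.46875, d = −0.75 ln(1 − 0.625) = 0.735622 ≈ 0.736.
Sp2–Sp3: 11/32 sites differ → p = 0.34375, d = −0.75 ln(1 − 0.458333) = 0.459828 ≈ 0.460.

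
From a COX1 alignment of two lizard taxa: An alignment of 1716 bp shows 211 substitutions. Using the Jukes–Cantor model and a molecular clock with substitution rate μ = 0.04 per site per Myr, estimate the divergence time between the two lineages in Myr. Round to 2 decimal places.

1.68

p = 211/1716 ≈ 0.12296.
d = −(3/4) ln(1 − 4p/3) = −0.75 ln(1 − 0.163947) = −0.75 ln(0.836053)
  = −0.75 × (-0.179063) = 0.134297 substitutions/site.
Under a molecular clock d = 2μt, so t = d/(2μ) = 0.134297 / (2 × 0.04) = 1.68 Myr.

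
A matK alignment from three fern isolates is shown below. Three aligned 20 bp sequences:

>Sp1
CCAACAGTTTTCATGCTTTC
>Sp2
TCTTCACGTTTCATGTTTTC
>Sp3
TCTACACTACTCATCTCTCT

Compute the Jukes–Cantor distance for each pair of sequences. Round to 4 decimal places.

Sp1–Sp2: 6/20 sites differ → p = 0.3, d = −0.75 ln(1 − 0.4) = 0.383119 ≈ 0.3831.
Sp1–Sp3: 10/20 sites differ → p = 0.5, d = −0.75 ln(1 − 0.666667) = 0.823960 ≈ 0.8240.
Sp2–Sp3: 8/20 sites differ → p = 0.4, d = −0.75 ln(1 − 0.533333) = 0.571605 ≈ 0.5716.

d(Sp1,Sp2) = 0.3831, d(Sp1,Sp3) = 0.8240, d(Sp2,Sp3) = 0.5716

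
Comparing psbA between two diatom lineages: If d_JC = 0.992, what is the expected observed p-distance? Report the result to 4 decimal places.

0.5502

p = (3/4)(1 − e^(−4d/3)) = 0.75 × (1 − e^(-1.322667)) = 0.75 × (1 − 0.266424) = 0.550182.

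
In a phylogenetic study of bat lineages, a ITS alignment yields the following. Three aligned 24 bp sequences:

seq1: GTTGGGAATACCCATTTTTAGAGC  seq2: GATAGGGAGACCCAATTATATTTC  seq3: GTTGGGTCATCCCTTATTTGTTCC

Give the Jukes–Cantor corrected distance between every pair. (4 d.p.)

d(seq1,seq2) = 0.5199, d(seq1,seq3) = 0.6082, d(seq2,seq3) = 0.8240

seq1–seq2: 9/24 sites differ → p = 0.375, d = −0.75 ln(1 − 0.5) = 0.519860 ≈ 0.5199.
seq1–seq3: 10/24 sites differ → p ≈ 0.416667, d = −0.75 ln(1 − 0.555556) = 0.608198 ≈ 0.6082.
seq2–seq3: 12/24 sites differ → p = 0.5, d = −0.75 ln(1 − 0.666667) = 0.823960 ≈ 0.8240.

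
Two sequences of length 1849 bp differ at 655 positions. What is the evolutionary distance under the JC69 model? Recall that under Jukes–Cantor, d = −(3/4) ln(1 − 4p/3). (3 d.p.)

0.479

p = 655/1849 ≈ 0.354246.
d = −(3/4) ln(1 − 4p/3) = −0.75 ln(1 − 0.472328) = −0.75 ln(0.527672)
  = −0.75 × (-0.639280) = 0.479460 substitutions/site.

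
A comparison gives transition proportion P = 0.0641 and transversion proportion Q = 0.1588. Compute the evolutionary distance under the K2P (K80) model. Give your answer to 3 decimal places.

Under the Kimura two-parameter model, d = −½ ln(1 − 2P − Q) − ¼ ln(1 − 2Q).
1 − 2P − Q = 0.713, giving −½ ln(0.713) = 0.169137.
1 − 2Q = 0.6824, giving −¼ ln(0.6824) = 0.095535.
d = 0.169137 + 0.095535 = 0.264672.

0.265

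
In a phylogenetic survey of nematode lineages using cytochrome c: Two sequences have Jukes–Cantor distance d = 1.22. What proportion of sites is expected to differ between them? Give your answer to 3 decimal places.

0.603

p = (3/4)(1 − e^(−4d/3)) = 0.75 × (1 − e^(-1.626667)) = 0.75 × (1 − 0.196584) = 0.602562.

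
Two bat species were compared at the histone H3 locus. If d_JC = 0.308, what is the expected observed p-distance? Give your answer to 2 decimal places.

0.25

p = (3/4)(1 − e^(−4d/3)) = 0.75 × (1 − e^(-0.410667)) = 0.75 × (1 − 0.663208) = 0.252594.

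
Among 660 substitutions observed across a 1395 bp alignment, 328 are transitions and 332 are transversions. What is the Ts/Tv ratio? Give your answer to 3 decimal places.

R = 328/332 = 0.987951… ≈ 0.988 (to 3 d.p.).

0.988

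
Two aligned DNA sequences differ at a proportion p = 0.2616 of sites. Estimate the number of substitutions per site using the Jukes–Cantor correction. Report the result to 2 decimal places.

0.32

d = −(3/4) ln(1 − 4p/3) = −0.75 ln(1 − 0.3488) = −0.75 ln(0.6512)
  = −0.75 × (-0.428938) = 0.321704 substitutions/site.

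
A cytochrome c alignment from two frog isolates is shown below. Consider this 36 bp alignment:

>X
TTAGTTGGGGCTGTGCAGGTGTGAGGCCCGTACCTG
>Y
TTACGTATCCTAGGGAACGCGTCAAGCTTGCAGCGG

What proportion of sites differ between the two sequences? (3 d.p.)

0.528

The sequences differ at 19 of 36 positions.
p = 19/36 = 0.527777… ≈ 0.528 (to 3 d.p.).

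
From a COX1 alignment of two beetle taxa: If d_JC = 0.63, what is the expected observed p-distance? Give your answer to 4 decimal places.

p = (3/4)(1 − e^(−4d/3)) = 0.75 × (1 − e^(-0.84)) = 0.75 × (1 − 0.431711) = 0.426217.

0.4262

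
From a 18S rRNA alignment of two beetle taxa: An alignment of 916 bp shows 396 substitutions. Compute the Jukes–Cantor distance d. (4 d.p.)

p = 396/916 ≈ 0.432314.
d = −(3/4) ln(1 − 4p/3) = −0.75 ln(1 − 0.576419) = −0.75 ln(0.423581)
  = −0.75 × (-0.859011) = 0.644258 substitutions/site.

0.6443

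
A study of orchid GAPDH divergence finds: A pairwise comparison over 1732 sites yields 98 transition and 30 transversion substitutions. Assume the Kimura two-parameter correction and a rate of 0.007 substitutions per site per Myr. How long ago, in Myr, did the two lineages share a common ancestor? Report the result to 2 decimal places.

5.62

P = 98/1732 ≈ 0.056582 and Q = 30/1732 ≈ 0.017321.
Under the Kimura two-parameter model, d = −½ ln(1 − 2P − Q) − ¼ ln(1 − 2Q).
1 − 2P − Q = 0.869515, giving −½ ln(0.869515) = 0.069910.
1 − 2Q = 0.965358, giving −¼ ln(0.965358) = 0.008814.
d = 0.069910 + 0.008814 = 0.078724.
Under a molecular clock d = 2μt, so t = d/(2μ) = 0.078724 / (2 × 0.007) = 5.62 Myr.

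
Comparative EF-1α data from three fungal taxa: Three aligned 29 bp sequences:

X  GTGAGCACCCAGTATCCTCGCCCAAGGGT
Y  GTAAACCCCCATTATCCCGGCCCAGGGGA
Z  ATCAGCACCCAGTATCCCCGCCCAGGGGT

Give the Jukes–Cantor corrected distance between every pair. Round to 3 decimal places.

d(X,Y) = 0.344, d(X,Z) = 0.152, d(Y,Z) = 0.291

X–Y: 8/29 sites differ → p ≈ 0.275862, d = −0.75 ln(1 − 0.367816) = 0.343931 ≈ 0.344.
X–Z: 4/29 sites differ → p ≈ 0.137931, d = −0.75 ln(1 − 0.183908) = 0.152421 ≈ 0.152.
Y–Z: 7/29 sites differ → p ≈ 0.241379, d = −0.75 ln(1 − 0.321839) = 0.291278 ≈ 0.291.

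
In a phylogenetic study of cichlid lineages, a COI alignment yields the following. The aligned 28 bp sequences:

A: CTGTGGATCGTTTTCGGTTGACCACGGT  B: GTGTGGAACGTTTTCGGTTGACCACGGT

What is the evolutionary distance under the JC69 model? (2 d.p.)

0.08

The sequences differ at 2 of 28 sites (1, 8), so p = 2/28 ≈ 0.071429.
d = −(3/4) ln(1 − 4p/3) = −0.75 ln(1 − 0.095239) = −0.75 ln(0.904761)
  = −0.75 × (-0.100084) = 0.075063 substitutions/site.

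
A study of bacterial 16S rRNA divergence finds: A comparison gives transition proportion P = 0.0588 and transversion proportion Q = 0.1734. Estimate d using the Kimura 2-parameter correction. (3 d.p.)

0.278

Under the Kimura two-parameter model, d = −½ ln(1 − 2P − Q) − ¼ ln(1 − 2Q).
1 − 2P − Q = 0.709, giving −½ ln(0.709) = 0.171950.
1 − 2Q = 0.6532, giving −¼ ln(0.6532) = 0.106468.
d = 0.171950 + 0.106468 = 0.278418.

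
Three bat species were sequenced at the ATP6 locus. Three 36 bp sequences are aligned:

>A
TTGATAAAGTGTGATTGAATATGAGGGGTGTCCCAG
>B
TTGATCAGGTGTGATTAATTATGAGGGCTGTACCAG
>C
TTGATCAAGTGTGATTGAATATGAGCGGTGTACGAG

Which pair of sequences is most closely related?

A and C

A–B: 6/36 differ, p = 0.167, d = 0.188.
A–C: 4/36 differ, p = 0.111, d = 0.120.
B–C: 6/36 differ, p = 0.167, d = 0.188.
The smallest distance is between A and C.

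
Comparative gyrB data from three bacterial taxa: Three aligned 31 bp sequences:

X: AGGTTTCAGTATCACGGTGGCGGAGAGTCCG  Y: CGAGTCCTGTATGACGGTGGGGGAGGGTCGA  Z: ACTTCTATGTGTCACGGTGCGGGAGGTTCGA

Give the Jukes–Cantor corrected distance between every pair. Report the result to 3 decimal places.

d(X,Y) = 0.422, d(X,Z) = 0.544, d(Y,Z) = 0.481

X–Y: 10/31 sites differ → p ≈ 0.322581, d = −0.75 ln(1 − 0.430108) = 0.421731 ≈ 0.422.
X–Z: 12/31 sites differ → p ≈ 0.387097, d = −0.75 ln(1 − 0.516129) = 0.544453 ≈ 0.544.
Y–Z: 11/31 sites differ → p ≈ 0.354839, d = −0.75 ln(1 − 0.473119) = 0.480585 ≈ 0.481.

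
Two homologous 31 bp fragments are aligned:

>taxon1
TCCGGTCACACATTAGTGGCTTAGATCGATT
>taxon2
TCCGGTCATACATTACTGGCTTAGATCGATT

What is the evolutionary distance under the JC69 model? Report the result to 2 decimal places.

The sequences differ at 2 of 31 sites (9, 16), so p = 2/31 ≈ 0.064516.
d = −(3/4) ln(1 − 4p/3) = −0.75 ln(1 − 0.086021) = −0.75 ln(0.913979)
  = −0.75 × (-0.089948) = 0.067461 substitutions/site.

0.07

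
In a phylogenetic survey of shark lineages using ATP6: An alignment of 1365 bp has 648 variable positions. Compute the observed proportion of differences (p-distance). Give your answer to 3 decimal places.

p = 648/1365 = 0.474725… ≈ 0.475 (to 3 d.p.).

0.475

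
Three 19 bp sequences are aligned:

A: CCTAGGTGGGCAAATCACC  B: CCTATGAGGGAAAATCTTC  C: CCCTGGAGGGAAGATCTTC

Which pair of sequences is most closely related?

A–B: 5/19 differ, p = 0.263, d = 0.324.
A–C: 7/19 differ, p = 0.368, d = 0.507.
B–C: 4/19 differ, p = 0.211, d = 0.247.
The smallest distance is between B and C.

B and C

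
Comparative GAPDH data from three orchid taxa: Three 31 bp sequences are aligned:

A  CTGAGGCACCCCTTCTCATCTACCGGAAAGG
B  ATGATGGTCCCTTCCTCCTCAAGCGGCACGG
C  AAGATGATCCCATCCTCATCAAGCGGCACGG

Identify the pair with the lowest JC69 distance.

B and C

A–B: 11/31 differ, p = 0.355, d = 0.481.
A–C: 11/31 differ, p = 0.355, d = 0.481.
B–C: 4/31 differ, p = 0.129, d = 0.142.
The smallest distance is between B and C.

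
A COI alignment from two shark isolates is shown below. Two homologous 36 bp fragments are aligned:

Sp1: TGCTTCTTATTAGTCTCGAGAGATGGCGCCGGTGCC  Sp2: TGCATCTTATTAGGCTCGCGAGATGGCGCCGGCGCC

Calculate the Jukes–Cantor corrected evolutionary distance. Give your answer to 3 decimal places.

The sequences differ at 4 of 36 sites (4, 14, 19, 33), so p = 4/36 ≈ 0.111111.
d = −(3/4) ln(1 − 4p/3) = −0.75 ln(1 − 0.148148) = −0.75 ln(0.851852)
  = −0.75 × (-0.160342) = 0.120257 substitutions/site.

0.120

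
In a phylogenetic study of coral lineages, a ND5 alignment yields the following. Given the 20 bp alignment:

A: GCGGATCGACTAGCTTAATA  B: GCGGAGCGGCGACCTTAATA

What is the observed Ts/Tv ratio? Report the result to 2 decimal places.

0.33

Transitions are A↔G and C↔T; transversions are all other mismatches.
Transitions: 1. Transversions: 3.
R = 1/3 = 0.333333… ≈ 0.33 (to 2 d.p.).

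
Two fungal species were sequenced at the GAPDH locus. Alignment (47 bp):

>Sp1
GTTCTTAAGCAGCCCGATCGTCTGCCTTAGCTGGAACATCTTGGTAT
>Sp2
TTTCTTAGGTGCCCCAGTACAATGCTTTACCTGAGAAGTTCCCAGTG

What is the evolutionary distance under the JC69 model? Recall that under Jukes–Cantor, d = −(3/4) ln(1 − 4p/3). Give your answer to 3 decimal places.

0.926

The sequences differ at 25 of 47 sites, so p = 25/47 ≈ 0.531915.
d = −(3/4) ln(1 − 4p/3) = −0.75 ln(1 − 0.70922) = −0.75 ln(0.29078)
  = −0.75 × (-1.235188) = 0.926391 substitutions/site.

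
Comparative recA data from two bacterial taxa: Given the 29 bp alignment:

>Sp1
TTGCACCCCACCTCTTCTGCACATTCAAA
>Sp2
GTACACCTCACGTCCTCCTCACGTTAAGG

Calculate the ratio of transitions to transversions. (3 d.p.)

Transitions are A↔G and C↔T; transversions are all other mismatches.
Transitions: 7. Transversions: 4.
R = 7/4 = 1.750.

1.750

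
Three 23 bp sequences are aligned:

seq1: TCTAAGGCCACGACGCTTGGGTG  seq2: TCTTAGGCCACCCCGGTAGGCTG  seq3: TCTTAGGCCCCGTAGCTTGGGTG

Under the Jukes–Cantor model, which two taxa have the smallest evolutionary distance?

seq1 and seq3

seq1–seq2: 6/23 differ, p = 0.261, d = 0.321.
seq1–seq3: 4/23 differ, p = 0.174, d = 0.198.
seq2–seq3: 7/23 differ, p = 0.304, d = 0.390.
The smallest distance is between seq1 and seq3.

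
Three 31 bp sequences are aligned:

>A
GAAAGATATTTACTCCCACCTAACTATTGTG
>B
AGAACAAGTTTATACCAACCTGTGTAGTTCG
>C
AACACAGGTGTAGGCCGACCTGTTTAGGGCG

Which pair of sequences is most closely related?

B and C

A–B: 14/31 differ, p = 0.452, d = 0.691.
A–C: 15/31 differ, p = 0.484, d = 0.777.
B–C: 10/31 differ, p = 0.323, d = 0.422.
The smallest distance is between B and C.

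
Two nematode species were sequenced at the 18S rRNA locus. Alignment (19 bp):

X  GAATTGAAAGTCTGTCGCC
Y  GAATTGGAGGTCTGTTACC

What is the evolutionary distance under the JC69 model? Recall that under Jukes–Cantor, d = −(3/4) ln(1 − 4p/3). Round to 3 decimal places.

0.247

The sequences differ at 4 of 19 sites (7, 9, 16, 17), so p = 4/19 ≈ 0.210526.
d = −(3/4) ln(1 − 4p/3) = −0.75 ln(1 − 0.280701) = −0.75 ln(0.719299)
  = −0.75 × (-0.329478) = 0.247109 substitutions/site.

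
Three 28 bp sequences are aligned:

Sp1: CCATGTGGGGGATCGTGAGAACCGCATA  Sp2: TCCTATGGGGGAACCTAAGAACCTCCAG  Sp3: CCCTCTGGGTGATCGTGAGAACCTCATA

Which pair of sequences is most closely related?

Sp1–Sp2: 10/28 differ, p = 0.357, d = 0.485.
Sp1–Sp3: 4/28 differ, p = 0.143, d = 0.158.
Sp2–Sp3: 9/28 differ, p = 0.321, d = 0.420.
The smallest distance is between Sp1 and Sp3.

Sp1 and Sp3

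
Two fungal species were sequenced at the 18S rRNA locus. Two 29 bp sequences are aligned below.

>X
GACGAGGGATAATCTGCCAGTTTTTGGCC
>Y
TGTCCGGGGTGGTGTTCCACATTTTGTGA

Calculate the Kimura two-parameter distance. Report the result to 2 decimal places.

0.88

Of 29 sites, 5 differences are transitions and 10 are transversions, so P = 5/29 ≈ 0.172414 and Q = 10/29 ≈ 0.344828.
Under the Kimura two-parameter model, d = −½ ln(1 − 2P − Q) − ¼ ln(1 − 2Q).
1 − 2P − Q = 0.310344, giving −½ ln(0.310344) = 0.585037.
1 − 2Q = 0.310344, giving −¼ ln(0.310344) = 0.292518.
d = 0.585037 + 0.292518 = 0.877555.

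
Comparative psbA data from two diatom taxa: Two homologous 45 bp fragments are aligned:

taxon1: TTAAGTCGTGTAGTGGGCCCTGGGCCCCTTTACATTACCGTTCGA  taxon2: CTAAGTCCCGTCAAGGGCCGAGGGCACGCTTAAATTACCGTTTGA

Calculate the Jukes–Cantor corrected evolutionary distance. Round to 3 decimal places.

The sequences differ at 13 of 45 sites, so p = 13/45 ≈ 0.288889.
d = −(3/4) ln(1 − 4p/3) = −0.75 ln(1 − 0.385185) = −0.75 ln(0.614815)
  = −0.75 × (-0.486434) = 0.364826 substitutions/site.

0.365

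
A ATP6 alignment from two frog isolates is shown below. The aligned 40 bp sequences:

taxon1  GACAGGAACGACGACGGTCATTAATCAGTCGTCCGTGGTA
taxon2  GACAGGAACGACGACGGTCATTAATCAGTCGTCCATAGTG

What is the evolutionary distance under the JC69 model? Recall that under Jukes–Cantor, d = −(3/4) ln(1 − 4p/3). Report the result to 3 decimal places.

The sequences differ at 3 of 40 sites (35, 37, 40), so p = 3/40 = 0.075.
d = −(3/4) ln(1 − 4p/3) = −0.75 ln(1 − 0.1) = −0.75 ln(0.9)
  = −0.75 × (-0.105361) = 0.079021 substitutions/site.

0.079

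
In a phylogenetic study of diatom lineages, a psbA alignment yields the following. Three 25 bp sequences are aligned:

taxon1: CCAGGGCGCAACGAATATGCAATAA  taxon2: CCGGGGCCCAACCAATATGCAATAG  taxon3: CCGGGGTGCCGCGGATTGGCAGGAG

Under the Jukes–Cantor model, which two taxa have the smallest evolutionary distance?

taxon1–taxon2: 4/25 differ, p = 0.160, d = 0.180.
taxon1–taxon3: 10/25 differ, p = 0.400, d = 0.572.
taxon2–taxon3: 10/25 differ, p = 0.400, d = 0.572.
The smallest distance is between taxon1 and taxon2.

taxon1 and taxon2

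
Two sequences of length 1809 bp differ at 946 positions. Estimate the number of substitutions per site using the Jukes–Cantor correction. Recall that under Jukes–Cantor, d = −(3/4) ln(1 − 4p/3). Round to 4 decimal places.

0.8961

p = 946/1809 ≈ 0.522941.
d = −(3/4) ln(1 − 4p/3) = −0.75 ln(1 − 0.697255) = −0.75 ln(0.302745)
  = −0.75 × (-1.194864) = 0.896148 substitutions/site.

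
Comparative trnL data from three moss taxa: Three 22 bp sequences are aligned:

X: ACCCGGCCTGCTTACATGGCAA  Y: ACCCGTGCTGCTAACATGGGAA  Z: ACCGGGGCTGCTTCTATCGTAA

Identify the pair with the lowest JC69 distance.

X–Y: 4/22 differ, p = 0.182, d = 0.208.
X–Z: 6/22 differ, p = 0.273, d = 0.339.
Y–Z: 7/22 differ, p = 0.318, d = 0.414.
The smallest distance is between X and Y.

X and Y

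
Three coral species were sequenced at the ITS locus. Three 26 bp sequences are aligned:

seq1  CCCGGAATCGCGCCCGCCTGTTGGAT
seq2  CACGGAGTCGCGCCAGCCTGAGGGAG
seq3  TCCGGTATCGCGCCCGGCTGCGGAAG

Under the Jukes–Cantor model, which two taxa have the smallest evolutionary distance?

seq1 and seq2

seq1–seq2: 6/26 differ, p = 0.231, d = 0.276.
seq1–seq3: 7/26 differ, p = 0.269, d = 0.334.
seq2–seq3: 8/26 differ, p = 0.308, d = 0.396.
The smallest distance is between seq1 and seq2.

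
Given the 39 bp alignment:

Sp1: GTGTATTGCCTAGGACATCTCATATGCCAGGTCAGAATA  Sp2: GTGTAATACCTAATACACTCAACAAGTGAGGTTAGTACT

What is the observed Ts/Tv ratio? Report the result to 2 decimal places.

Transitions are A↔G and C↔T; transversions are all other mismatches.
Transitions: 9. Transversions: 7.
R = 9/7 = 1.285714… ≈ 1.29 (to 2 d.p.).

1.29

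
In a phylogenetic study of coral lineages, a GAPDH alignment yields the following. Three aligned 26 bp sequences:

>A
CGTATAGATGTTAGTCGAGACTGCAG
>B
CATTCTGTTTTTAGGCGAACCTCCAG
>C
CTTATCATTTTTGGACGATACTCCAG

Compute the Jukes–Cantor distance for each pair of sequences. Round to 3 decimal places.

A–B: 10/26 sites differ → p ≈ 0.384615, d = −0.75 ln(1 − 0.51282) = 0.539341 ≈ 0.539.
A–C: 9/26 sites differ → p ≈ 0.346154, d = −0.75 ln(1 − 0.461539) = 0.464280 ≈ 0.464.
B–C: 9/26 sites differ → p ≈ 0.346154, d = −0.75 ln(1 − 0.461539) = 0.464280 ≈ 0.464.

d(A,B) = 0.539, d(A,C) = 0.464, d(B,C) = 0.464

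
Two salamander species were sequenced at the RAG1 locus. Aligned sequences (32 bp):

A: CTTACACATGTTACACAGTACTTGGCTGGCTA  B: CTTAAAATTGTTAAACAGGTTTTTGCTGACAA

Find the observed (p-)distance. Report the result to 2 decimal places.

0.31

The sequences differ at 10 of 32 positions (sites 5, 7, 8, 14, 19, 20, 21, 24, 29, 31).
p = 10/32 = 0.3125 ≈ 0.31 (to 2 d.p.).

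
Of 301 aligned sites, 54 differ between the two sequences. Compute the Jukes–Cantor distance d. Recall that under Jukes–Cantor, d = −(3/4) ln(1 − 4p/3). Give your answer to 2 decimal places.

0.21

p = 54/301 ≈ 0.179402.
d = −(3/4) ln(1 − 4p/3) = −0.75 ln(1 − 0.239203) = −0.75 ln(0.760797)
  = −0.75 × (-0.273389) = 0.205042 substitutions/site.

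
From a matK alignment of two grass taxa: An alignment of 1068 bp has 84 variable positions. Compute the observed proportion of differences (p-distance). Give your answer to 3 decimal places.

p = 84/1068 = 0.078651… ≈ 0.079 (to 3 d.p.).

0.079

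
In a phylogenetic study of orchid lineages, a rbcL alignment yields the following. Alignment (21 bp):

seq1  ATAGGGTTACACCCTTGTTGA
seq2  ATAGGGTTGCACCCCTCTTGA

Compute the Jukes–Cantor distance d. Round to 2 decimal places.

0.16

The sequences differ at 3 of 21 sites (9, 15, 17), so p = 3/21 ≈ 0.142857.
d = −(3/4) ln(1 − 4p/3) = −0.75 ln(1 − 0.190476) = −0.75 ln(0.809524)
  = −0.75 × (-0.211309) = 0.158482 substitutions/site.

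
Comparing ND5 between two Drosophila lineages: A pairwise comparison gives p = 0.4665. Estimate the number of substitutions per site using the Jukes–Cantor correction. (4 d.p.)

0.7296

d = −(3/4) ln(1 − 4p/3) = −0.75 ln(1 − 0.622) = −0.75 ln(0.378)
  = −0.75 × (-0.972861) = 0.729646 substitutions/site.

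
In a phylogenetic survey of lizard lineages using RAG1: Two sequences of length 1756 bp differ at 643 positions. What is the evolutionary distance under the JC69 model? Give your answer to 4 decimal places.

p = 643/1756 ≈ 0.366173.
d = −(3/4) ln(1 − 4p/3) = −0.75 ln(1 − 0.488231) = −0.75 ln(0.511769)
  = −0.75 × (-0.669882) = 0.502412 substitutions/site.

0.5024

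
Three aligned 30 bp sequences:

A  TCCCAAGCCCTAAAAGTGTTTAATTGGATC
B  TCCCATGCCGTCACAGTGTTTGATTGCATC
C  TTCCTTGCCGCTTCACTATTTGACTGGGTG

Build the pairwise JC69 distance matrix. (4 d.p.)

d(A,B) = 0.2326, d(A,C) = 0.7301, d(B,C) = 0.5034

A–B: 6/30 sites differ → p = 0.2, d = −0.75 ln(1 − 0.266667) = 0.232617 ≈ 0.2326.
A–C: 14/30 sites differ → p ≈ 0.466667, d = −0.75 ln(1 − 0.622223) = 0.730088 ≈ 0.7301.
B–C: 11/30 sites differ → p ≈ 0.366667, d = −0.75 ln(1 − 0.488889) = 0.503376 ≈ 0.5034.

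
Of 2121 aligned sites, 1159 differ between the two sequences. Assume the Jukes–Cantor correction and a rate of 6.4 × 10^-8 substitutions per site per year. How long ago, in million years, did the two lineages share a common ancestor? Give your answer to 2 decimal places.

7.64

p = 1159/2121 ≈ 0.54644.
d = −(3/4) ln(1 − 4p/3) = −0.75 ln(1 − 0.728587) = −0.75 ln(0.271413)
  = −0.75 × (-1.304114) = 0.978086 substitutions/site.
Under a molecular clock d = 2μt, so t = d/(2μ) = 0.978086 / (2 × 6.4 × 10^-8) = 7.64 million years.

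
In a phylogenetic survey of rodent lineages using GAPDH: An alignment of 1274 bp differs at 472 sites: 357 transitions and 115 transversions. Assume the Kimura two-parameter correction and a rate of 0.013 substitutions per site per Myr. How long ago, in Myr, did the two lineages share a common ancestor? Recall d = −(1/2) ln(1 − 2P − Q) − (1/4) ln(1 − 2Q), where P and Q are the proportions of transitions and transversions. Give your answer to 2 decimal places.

P = 357/1274 ≈ 0.28022 and Q = 115/1274 ≈ 0.090267.
Under the Kimura two-parameter model, d = −½ ln(1 − 2P − Q) − ¼ ln(1 − 2Q).
1 − 2P − Q = 0.349293, giving −½ ln(0.349293) = 0.525922.
1 − 2Q = 0.819466, giving −¼ ln(0.819466) = 0.049776.
d = 0.525922 + 0.049776 = 0.575698.
Under a molecular clock d = 2μt, so t = d/(2μ) = 0.575698 / (2 × 0.013) = 22.14 Myr.

22.14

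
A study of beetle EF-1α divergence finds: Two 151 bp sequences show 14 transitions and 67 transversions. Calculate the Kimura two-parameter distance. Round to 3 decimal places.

1.042

P = 14/151 ≈ 0.092715 and Q = 67/151 ≈ 0.443709.
Under the Kimura two-parameter model, d = −½ ln(1 − 2P − Q) − ¼ ln(1 − 2Q).
1 − 2P − Q = 0.370861, giving −½ ln(0.370861) = 0.495964.
1 − 2Q = 0.112582, giving −¼ ln(0.112582) = 0.546018.
d = 0.495964 + 0.546018 = 1.041982.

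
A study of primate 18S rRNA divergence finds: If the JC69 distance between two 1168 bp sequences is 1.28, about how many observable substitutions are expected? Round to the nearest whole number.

Invert JC69: p = (3/4)(1 − e^(−4d/3)) = 0.75 × (1 − e^(-1.706667)) = 0.75 × (1 − 0.181470) = 0.613898.
Expected differing sites = pL ≈ 0.613898 × 1168 = 717.032864 ≈ 717.

717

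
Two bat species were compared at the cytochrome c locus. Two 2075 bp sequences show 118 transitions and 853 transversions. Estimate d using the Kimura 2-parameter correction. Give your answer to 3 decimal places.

P = 118/2075 ≈ 0.056867 and Q = 853/2075 ≈ 0.411084.
Under the Kimura two-parameter model, d = −½ ln(1 − 2P − Q) − ¼ ln(1 − 2Q).
1 − 2P − Q = 0.475182, giving −½ ln(0.475182) = 0.372029.
1 − 2Q = 0.177832, giving −¼ ln(0.177832) = 0.431729.
d = 0.372029 + 0.431729 = 0.803758.

0.804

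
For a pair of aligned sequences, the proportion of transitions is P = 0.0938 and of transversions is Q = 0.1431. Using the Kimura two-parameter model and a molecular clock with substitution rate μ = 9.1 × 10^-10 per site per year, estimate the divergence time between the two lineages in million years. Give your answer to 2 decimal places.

156.62

Under the Kimura two-parameter model, d = −½ ln(1 − 2P − Q) − ¼ ln(1 − 2Q).
1 − 2P − Q = 0.6693, giving −½ ln(0.6693) = 0.200761.
1 − 2Q = 0.7138, giving −¼ ln(0.7138) = 0.084288.
d = 0.200761 + 0.084288 = 0.285049.
Under a molecular clock d = 2μt, so t = d/(2μ) = 0.285049 / (2 × 9.1 × 10^-10) = 156.62 million years.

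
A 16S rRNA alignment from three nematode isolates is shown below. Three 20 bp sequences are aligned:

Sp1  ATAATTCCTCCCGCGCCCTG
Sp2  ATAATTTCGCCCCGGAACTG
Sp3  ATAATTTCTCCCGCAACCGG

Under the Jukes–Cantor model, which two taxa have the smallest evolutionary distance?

Sp1–Sp2: 6/20 differ, p = 0.300, d = 0.383.
Sp1–Sp3: 4/20 differ, p = 0.200, d = 0.233.
Sp2–Sp3: 6/20 differ, p = 0.300, d = 0.383.
The smallest distance is between Sp1 and Sp3.

Sp1 and Sp3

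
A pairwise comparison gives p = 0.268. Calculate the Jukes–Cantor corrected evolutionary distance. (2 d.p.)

0.33

d = −(3/4) ln(1 − 4p/3) = −0.75 ln(1 − 0.357333) = −0.75 ln(0.642667)
  = −0.75 × (-0.442129) = 0.331597 substitutions/site.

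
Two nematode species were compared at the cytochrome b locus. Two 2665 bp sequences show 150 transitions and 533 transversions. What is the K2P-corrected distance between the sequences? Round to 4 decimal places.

P = 150/2665 ≈ 0.056285 and Q = 533/2665 = 0.2.
Under the Kimura two-parameter model, d = −½ ln(1 − 2P − Q) − ¼ ln(1 − 2Q).
1 − 2P − Q = 0.68743, giving −½ ln(0.68743) = 0.187398.
1 − 2Q = 0.6, giving −¼ ln(0.6) = 0.127706.
d = 0.187398 + 0.127706 = 0.315104.

0.3151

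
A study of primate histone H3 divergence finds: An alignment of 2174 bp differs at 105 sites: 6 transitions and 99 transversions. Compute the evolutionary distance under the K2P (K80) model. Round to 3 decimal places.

P = 6/2174 ≈ 0.00276 and Q = 99/2174 ≈ 0.045538.
Under the Kimura two-parameter model, d = −½ ln(1 − 2P − Q) − ¼ ln(1 − 2Q).
1 − 2P − Q = 0.948942, giving −½ ln(0.948942) = 0.026204.
1 − 2Q = 0.908924, giving −¼ ln(0.908924) = 0.023873.
d = 0.026204 + 0.023873 = 0.050077.

0.050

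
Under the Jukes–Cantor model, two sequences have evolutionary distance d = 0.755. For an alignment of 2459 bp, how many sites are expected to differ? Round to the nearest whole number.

Invert JC69: p = (3/4)(1 − e^(−4d/3)) = 0.75 × (1 − e^(-1.006667)) = 0.75 × (1 − 0.365435) = 0.475924.
Expected differing sites = pL ≈ 0.475924 × 2459 = 1170.297116 ≈ 1170.

1170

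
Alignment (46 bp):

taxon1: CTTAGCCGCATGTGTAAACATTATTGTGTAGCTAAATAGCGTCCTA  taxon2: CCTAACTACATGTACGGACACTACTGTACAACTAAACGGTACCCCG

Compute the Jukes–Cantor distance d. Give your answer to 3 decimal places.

0.650

The sequences differ at 20 of 46 sites, so p = 20/46 ≈ 0.434783.
d = −(3/4) ln(1 − 4p/3) = −0.75 ln(1 − 0.579711) = −0.75 ln(0.420289)
  = −0.75 × (-0.866813) = 0.650110 substitutions/site.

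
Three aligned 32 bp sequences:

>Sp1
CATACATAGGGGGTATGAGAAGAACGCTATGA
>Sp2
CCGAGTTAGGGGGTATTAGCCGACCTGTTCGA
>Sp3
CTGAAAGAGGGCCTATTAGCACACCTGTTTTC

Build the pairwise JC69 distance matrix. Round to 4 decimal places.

d(Sp1,Sp2) = 0.5199, d(Sp1,Sp3) = 0.7356, d(Sp2,Sp3) = 0.4598

Sp1–Sp2: 12/32 sites differ → p = 0.375, d = −0.75 ln(1 − 0.5) = 0.519860 ≈ 0.5199.
Sp1–Sp3: 15/32 sites differ → p = 0.46875, d = −0.75 ln(1 − 0.625) = 0.735622 ≈ 0.7356.
Sp2–Sp3: 11/32 sites differ → p = 0.34375, d = −0.75 ln(1 − 0.458333) = 0.459828 ≈ 0.4598.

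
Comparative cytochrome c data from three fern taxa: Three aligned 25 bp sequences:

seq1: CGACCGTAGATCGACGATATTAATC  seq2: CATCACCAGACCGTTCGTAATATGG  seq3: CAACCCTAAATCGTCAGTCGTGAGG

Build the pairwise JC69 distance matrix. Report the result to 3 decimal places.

d(seq1,seq2) = 1.030, d(seq1,seq3) = 0.663, d(seq2,seq3) = 0.663

seq1–seq2: 14/25 sites differ → p = 0.56, d = −0.75 ln(1 − 0.746667) = 1.029788 ≈ 1.030.
seq1–seq3: 11/25 sites differ → p = 0.44, d = −0.75 ln(1 − 0.586667) = 0.662626 ≈ 0.663.
seq2–seq3: 11/25 sites differ → p = 0.44, d = −0.75 ln(1 − 0.586667) = 0.662626 ≈ 0.663.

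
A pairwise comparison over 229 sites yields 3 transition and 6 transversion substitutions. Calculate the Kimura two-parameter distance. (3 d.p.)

0.040

P = 3/229 ≈ 0.0131 and Q = 6/229 ≈ 0.026201.
Under the Kimura two-parameter model, d = −½ ln(1 − 2P − Q) − ¼ ln(1 − 2Q).
1 − 2P − Q = 0.947599, giving −½ ln(0.947599) = 0.026912.
1 − 2Q = 0.947598, giving −¼ ln(0.947598) = 0.013456.
d = 0.026912 + 0.013456 = 0.040368.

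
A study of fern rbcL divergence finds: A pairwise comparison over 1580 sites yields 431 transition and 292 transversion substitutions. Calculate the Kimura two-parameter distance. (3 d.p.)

P = 431/1580 ≈ 0.272785 and Q = 292/1580 ≈ 0.18481.
Under the Kimura two-parameter model, d = −½ ln(1 − 2P − Q) − ¼ ln(1 − 2Q).
1 − 2P − Q = 0.26962, giving −½ ln(0.26962) = 0.655371.
1 − 2Q = 0.63038, giving −¼ ln(0.63038) = 0.115358.
d = 0.655371 + 0.115358 = 0.770729.

0.771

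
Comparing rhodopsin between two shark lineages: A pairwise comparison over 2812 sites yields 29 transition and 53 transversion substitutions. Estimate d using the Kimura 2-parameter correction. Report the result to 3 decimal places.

P = 29/2812 ≈ 0.010313 and Q = 53/2812 ≈ 0.018848.
Under the Kimura two-parameter model, d = −½ ln(1 − 2P − Q) − ¼ ln(1 − 2Q).
1 − 2P − Q = 0.960526, giving −½ ln(0.960526) = 0.020137.
1 − 2Q = 0.962304, giving −¼ ln(0.962304) = 0.009606.
d = 0.020137 + 0.009606 = 0.029743.

0.030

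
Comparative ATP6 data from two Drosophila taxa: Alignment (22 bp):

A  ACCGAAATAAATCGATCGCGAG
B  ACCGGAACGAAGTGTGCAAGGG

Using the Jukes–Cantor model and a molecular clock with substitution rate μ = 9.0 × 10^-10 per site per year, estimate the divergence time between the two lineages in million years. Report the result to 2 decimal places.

388.15

The sequences differ at 10 of 22 sites (5, 8, 9, 12, 13, 15, 16, 18, 19, 21), so p = 10/22 ≈ 0.454545.
d = −(3/4) ln(1 − 4p/3) = −0.75 ln(1 − 0.60606) = −0.75 ln(0.39394)
  = −0.75 × (-0.931557) = 0.698668 substitutions/site.
Under a molecular clock d = 2μt, so t = d/(2μ) = 0.698668 / (2 × 9.0 × 10^-10) = 388.15 million years.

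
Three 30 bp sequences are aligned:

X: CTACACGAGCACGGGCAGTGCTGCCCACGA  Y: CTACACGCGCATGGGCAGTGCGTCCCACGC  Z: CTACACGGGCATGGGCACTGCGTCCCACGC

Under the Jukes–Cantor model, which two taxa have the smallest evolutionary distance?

Y and Z

X–Y: 5/30 differ, p = 0.167, d = 0.188.
X–Z: 6/30 differ, p = 0.200, d = 0.233.
Y–Z: 2/30 differ, p = 0.067, d = 0.070.
The smallest distance is between Y and Z.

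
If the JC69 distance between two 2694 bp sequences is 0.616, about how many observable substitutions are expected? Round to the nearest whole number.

Invert JC69: p = (3/4)(1 − e^(−4d/3)) = 0.75 × (1 − e^(-0.821333)) = 0.75 × (1 − 0.439845) = 0.420116.
Expected differing sites = pL ≈ 0.420116 × 2694 = 1131.792504 ≈ 1132.

1132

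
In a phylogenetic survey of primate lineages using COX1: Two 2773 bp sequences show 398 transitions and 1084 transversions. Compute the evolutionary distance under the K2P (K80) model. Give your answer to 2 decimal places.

P = 398/2773 ≈ 0.143527 and Q = 1084/2773 ≈ 0.390912.
Under the Kimura two-parameter model, d = −½ ln(1 − 2P − Q) − ¼ ln(1 − 2Q).
1 − 2P − Q = 0.322034, giving −½ ln(0.322034) = 0.566549.
1 − 2Q = 0.218176, giving −¼ ln(0.218176) = 0.380613.
d = 0.566549 + 0.380613 = 0.947162.

0.95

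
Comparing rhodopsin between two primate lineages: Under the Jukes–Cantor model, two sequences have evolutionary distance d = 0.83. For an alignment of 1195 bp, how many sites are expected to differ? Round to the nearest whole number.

Invert JC69: p = (3/4)(1 − e^(−4d/3)) = 0.75 × (1 − e^(-1.106667)) = 0.75 × (1 − 0.330659) = 0.502006.
Expected differing sites = pL ≈ 0.502006 × 1195 = 599.89717 ≈ 600.

600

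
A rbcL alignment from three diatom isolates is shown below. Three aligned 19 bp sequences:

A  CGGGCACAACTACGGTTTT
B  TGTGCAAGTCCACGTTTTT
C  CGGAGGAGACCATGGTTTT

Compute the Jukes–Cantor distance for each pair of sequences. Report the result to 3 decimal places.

A–B: 7/19 sites differ → p ≈ 0.368421, d = −0.75 ln(1 − 0.491228) = 0.506816 ≈ 0.507.
A–C: 7/19 sites differ → p ≈ 0.368421, d = −0.75 ln(1 − 0.491228) = 0.506816 ≈ 0.507.
B–C: 8/19 sites differ → p ≈ 0.421053, d = −0.75 ln(1 − 0.561404) = 0.618132 ≈ 0.618.

d(A,B) = 0.507, d(A,C) = 0.507, d(B,C) = 0.618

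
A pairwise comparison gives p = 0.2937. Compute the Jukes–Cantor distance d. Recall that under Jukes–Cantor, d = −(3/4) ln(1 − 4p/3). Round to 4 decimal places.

d = −(3/4) ln(1 − 4p/3) = −0.75 ln(1 − 0.3916) = −0.75 ln(0.6084)
  = −0.75 × (-0.496923) = 0.372692 substitutions/site.

0.3727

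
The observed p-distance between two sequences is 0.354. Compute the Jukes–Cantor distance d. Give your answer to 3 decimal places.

0.479

d = −(3/4) ln(1 − 4p/3) = −0.75 ln(1 − 0.472) = −0.75 ln(0.528)
  = −0.75 × (-0.638659) = 0.478994 substitutions/site.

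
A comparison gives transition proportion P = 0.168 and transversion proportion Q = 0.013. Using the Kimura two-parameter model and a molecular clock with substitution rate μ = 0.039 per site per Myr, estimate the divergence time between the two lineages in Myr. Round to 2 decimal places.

2.84

Under the Kimura two-parameter model, d = −½ ln(1 − 2P − Q) − ¼ ln(1 − 2Q).
1 − 2P − Q = 0.651, giving −½ ln(0.651) = 0.214623.
1 − 2Q = 0.974, giving −¼ ln(0.974) = 0.006586.
d = 0.214623 + 0.006586 = 0.221209.
Under a molecular clock d = 2μt, so t = d/(2μ) = 0.221209 / (2 × 0.039) = 2.84 Myr.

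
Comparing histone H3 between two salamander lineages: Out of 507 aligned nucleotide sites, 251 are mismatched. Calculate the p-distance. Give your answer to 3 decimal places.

0.495

p = 251/507 = 0.495069… ≈ 0.495 (to 3 d.p.).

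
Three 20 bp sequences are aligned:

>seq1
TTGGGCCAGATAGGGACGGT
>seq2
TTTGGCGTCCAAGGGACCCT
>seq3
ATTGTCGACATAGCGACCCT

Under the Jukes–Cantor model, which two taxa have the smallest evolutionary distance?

seq1–seq2: 8/20 differ, p = 0.400, d = 0.572.
seq1–seq3: 8/20 differ, p = 0.400, d = 0.572.
seq2–seq3: 6/20 differ, p = 0.300, d = 0.383.
The smallest distance is between seq2 and seq3.

seq2 and seq3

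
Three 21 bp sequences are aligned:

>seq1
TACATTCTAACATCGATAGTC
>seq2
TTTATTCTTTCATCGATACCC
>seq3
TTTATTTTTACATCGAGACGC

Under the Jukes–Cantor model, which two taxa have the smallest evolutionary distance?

seq2 and seq3

seq1–seq2: 6/21 differ, p = 0.286, d = 0.360.
seq1–seq3: 7/21 differ, p = 0.333, d = 0.441.
seq2–seq3: 4/21 differ, p = 0.190, d = 0.220.
The smallest distance is between seq2 and seq3.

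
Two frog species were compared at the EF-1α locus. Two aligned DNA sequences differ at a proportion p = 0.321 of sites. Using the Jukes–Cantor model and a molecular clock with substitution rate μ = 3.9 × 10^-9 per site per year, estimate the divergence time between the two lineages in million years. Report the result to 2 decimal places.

d = −(3/4) ln(1 − 4p/3) = −0.75 ln(1 − 0.428) = −0.75 ln(0.572)
  = −0.75 × (-0.558616) = 0.418962 substitutions/site.
Under a molecular clock d = 2μt, so t = d/(2μ) = 0.418962 / (2 × 3.9 × 10^-9) = 53.71 million years.

53.71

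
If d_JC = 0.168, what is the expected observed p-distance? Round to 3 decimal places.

p = (3/4)(1 − e^(−4d/3)) = 0.75 × (1 − e^(-0.224)) = 0.75 × (1 − 0.799315) = 0.150514.

0.151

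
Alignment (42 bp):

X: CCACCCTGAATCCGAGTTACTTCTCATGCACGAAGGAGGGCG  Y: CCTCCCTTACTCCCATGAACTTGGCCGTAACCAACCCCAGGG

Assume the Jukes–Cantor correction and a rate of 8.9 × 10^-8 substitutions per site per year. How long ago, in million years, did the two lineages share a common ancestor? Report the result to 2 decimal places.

The sequences differ at 20 of 42 sites, so p = 20/42 ≈ 0.47619.
d = −(3/4) ln(1 − 4p/3) = −0.75 ln(1 − 0.63492) = −0.75 ln(0.36508)
  = −0.75 × (-1.007639) = 0.755729 substitutions/site.
Under a molecular clock d = 2μt, so t = d/(2μ) = 0.755729 / (2 × 8.9 × 10^-8) = 4.25 million years.

4.25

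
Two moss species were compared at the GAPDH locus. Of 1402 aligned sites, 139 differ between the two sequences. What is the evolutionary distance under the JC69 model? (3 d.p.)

p = 139/1402 ≈ 0.099144.
d = −(3/4) ln(1 − 4p/3) = −0.75 ln(1 − 0.132192) = −0.75 ln(0.867808)
  = −0.75 × (-0.141785) = 0.106339 substitutions/site.

0.106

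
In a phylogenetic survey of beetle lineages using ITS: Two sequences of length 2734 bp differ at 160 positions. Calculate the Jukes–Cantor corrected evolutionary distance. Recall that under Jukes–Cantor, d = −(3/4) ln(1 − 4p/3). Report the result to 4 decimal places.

p = 160/2734 ≈ 0.058522.
d = −(3/4) ln(1 − 4p/3) = −0.75 ln(1 − 0.078029) = −0.75 ln(0.921971)
  = −0.75 × (-0.081242) = 0.060932 substitutions/site.

0.0609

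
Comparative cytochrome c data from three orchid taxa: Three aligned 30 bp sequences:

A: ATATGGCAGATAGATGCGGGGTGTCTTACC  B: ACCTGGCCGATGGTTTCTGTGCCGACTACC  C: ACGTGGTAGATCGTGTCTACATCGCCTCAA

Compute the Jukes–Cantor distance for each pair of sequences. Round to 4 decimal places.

A–B: 13/30 sites differ → p ≈ 0.433333, d = −0.75 ln(1 − 0.577777) = 0.646666 ≈ 0.6467.
A–C: 17/30 sites differ → p ≈ 0.566667, d = −0.75 ln(1 − 0.755556) = 1.056577 ≈ 1.0566.
B–C: 13/30 sites differ → p ≈ 0.433333, d = −0.75 ln(1 − 0.577777) = 0.646666 ≈ 0.6467.

d(A,B) = 0.6467, d(A,C) = 1.0566, d(B,C) = 0.6467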